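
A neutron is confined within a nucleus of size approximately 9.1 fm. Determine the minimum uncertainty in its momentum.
5.794 × 10^-21 kg·m/s

Using the Heisenberg uncertainty principle:
ΔxΔp ≥ ℏ/2

With Δx ≈ L = 9.100e-15 m (the confinement size):
Δp_min = ℏ/(2Δx)
Δp_min = (1.055e-34 J·s) / (2 × 9.100e-15 m)
Δp_min = 5.794e-21 kg·m/s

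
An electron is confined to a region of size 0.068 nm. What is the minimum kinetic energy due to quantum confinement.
2.060 eV

Using the uncertainty principle:

1. Position uncertainty: Δx ≈ 6.800e-11 m
2. Minimum momentum uncertainty: Δp = ℏ/(2Δx) = 7.754e-25 kg·m/s
3. Minimum kinetic energy:
   KE = (Δp)²/(2m) = (7.754e-25)²/(2 × 9.109e-31 kg)
   KE = 3.300e-19 J = 2.060 eV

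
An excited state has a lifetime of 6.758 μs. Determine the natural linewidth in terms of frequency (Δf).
11.775 kHz

Using the energy-time uncertainty principle and E = hf:
ΔEΔt ≥ ℏ/2
hΔf·Δt ≥ ℏ/2

The minimum frequency uncertainty is:
Δf = ℏ/(2hτ) = 1/(4πτ)
Δf = 1/(4π × 6.758e-06 s)
Δf = 1.178e+04 Hz = 11.775 kHz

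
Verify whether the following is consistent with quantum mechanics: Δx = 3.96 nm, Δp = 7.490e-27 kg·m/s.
No, it violates the uncertainty principle (impossible measurement).

Calculate the product ΔxΔp:
ΔxΔp = (3.960e-09 m) × (7.490e-27 kg·m/s)
ΔxΔp = 2.966e-35 J·s

Compare to the minimum allowed value ℏ/2:
ℏ/2 = 5.273e-35 J·s

Since ΔxΔp = 2.966e-35 J·s < 5.273e-35 J·s = ℏ/2,
the measurement violates the uncertainty principle.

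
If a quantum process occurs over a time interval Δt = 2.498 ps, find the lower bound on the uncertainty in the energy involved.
131.748 μeV

Using the energy-time uncertainty principle:
ΔEΔt ≥ ℏ/2

The minimum uncertainty in energy is:
ΔE_min = ℏ/(2Δt)
ΔE_min = (1.055e-34 J·s) / (2 × 2.498e-12 s)
ΔE_min = 2.111e-23 J = 131.748 μeV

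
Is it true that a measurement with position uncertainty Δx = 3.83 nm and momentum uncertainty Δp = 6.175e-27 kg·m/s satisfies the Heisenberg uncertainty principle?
No, it violates the uncertainty principle (impossible measurement).

Calculate the product ΔxΔp:
ΔxΔp = (3.830e-09 m) × (6.175e-27 kg·m/s)
ΔxΔp = 2.365e-35 J·s

Compare to the minimum allowed value ℏ/2:
ℏ/2 = 5.273e-35 J·s

Since ΔxΔp = 2.365e-35 J·s < 5.273e-35 J·s = ℏ/2,
the measurement violates the uncertainty principle.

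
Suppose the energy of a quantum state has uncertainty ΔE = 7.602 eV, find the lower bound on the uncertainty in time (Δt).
43.292 as

Using the energy-time uncertainty principle:
ΔEΔt ≥ ℏ/2

The minimum uncertainty in time is:
Δt_min = ℏ/(2ΔE)
Δt_min = (1.055e-34 J·s) / (2 × 1.218e-18 J)
Δt_min = 4.329e-17 s = 43.292 as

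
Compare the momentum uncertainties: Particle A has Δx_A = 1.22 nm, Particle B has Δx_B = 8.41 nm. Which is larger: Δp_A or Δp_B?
Particle A has the larger minimum momentum uncertainty, by a factor of 6.89.

For each particle, the minimum momentum uncertainty is Δp_min = ℏ/(2Δx):

Particle A: Δp_A = ℏ/(2×1.220e-09 m) = 4.322e-26 kg·m/s
Particle B: Δp_B = ℏ/(2×8.410e-09 m) = 6.270e-27 kg·m/s

Ratio: Δp_A/Δp_B = 6.89

Since Δp_min ∝ 1/Δx, the particle with smaller position uncertainty (A) has larger momentum uncertainty.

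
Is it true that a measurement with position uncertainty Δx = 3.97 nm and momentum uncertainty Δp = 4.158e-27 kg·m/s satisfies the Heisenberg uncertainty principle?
No, it violates the uncertainty principle (impossible measurement).

Calculate the product ΔxΔp:
ΔxΔp = (3.970e-09 m) × (4.158e-27 kg·m/s)
ΔxΔp = 1.651e-35 J·s

Compare to the minimum allowed value ℏ/2:
ℏ/2 = 5.273e-35 J·s

Since ΔxΔp = 1.651e-35 J·s < 5.273e-35 J·s = ℏ/2,
the measurement violates the uncertainty principle.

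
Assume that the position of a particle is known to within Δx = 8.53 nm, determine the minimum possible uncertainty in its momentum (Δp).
6.182 × 10^-27 kg·m/s

Using the Heisenberg uncertainty principle:
ΔxΔp ≥ ℏ/2

The minimum uncertainty in momentum is:
Δp_min = ℏ/(2Δx)
Δp_min = (1.055e-34 J·s) / (2 × 8.530e-09 m)
Δp_min = 6.182e-27 kg·m/s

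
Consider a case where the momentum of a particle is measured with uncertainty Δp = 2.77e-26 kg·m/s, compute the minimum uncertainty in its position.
1.904 nm

Using the Heisenberg uncertainty principle:
ΔxΔp ≥ ℏ/2

The minimum uncertainty in position is:
Δx_min = ℏ/(2Δp)
Δx_min = (1.055e-34 J·s) / (2 × 2.770e-26 kg·m/s)
Δx_min = 1.904e-09 m = 1.904 nm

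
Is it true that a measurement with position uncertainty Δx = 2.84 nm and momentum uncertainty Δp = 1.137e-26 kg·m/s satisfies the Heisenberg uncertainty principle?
No, it violates the uncertainty principle (impossible measurement).

Calculate the product ΔxΔp:
ΔxΔp = (2.840e-09 m) × (1.137e-26 kg·m/s)
ΔxΔp = 3.229e-35 J·s

Compare to the minimum allowed value ℏ/2:
ℏ/2 = 5.273e-35 J·s

Since ΔxΔp = 3.229e-35 J·s < 5.273e-35 J·s = ℏ/2,
the measurement violates the uncertainty principle.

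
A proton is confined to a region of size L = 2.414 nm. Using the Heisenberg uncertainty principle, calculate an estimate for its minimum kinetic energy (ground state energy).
890.184 neV

Using the uncertainty principle to estimate ground state energy:

1. The position uncertainty is approximately the confinement size:
   Δx ≈ L = 2.414e-09 m

2. From ΔxΔp ≥ ℏ/2, the minimum momentum uncertainty is:
   Δp ≈ ℏ/(2L) = 2.184e-26 kg·m/s

3. The kinetic energy is approximately:
   KE ≈ (Δp)²/(2m) = (2.184e-26)²/(2 × 1.673e-27 kg)
   KE ≈ 1.426e-25 J = 890.184 neV

This is an order-of-magnitude estimate of the ground state energy.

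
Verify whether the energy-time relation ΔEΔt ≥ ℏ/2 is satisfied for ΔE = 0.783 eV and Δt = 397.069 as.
No, it violates the uncertainty relation.

Calculate the product ΔEΔt:
ΔE = 0.783 eV = 1.255e-19 J
ΔEΔt = (1.255e-19 J) × (3.971e-16 s)
ΔEΔt = 4.981e-35 J·s

Compare to the minimum allowed value ℏ/2:
ℏ/2 = 5.273e-35 J·s

Since ΔEΔt = 4.981e-35 J·s < 5.273e-35 J·s = ℏ/2,
this violates the uncertainty relation.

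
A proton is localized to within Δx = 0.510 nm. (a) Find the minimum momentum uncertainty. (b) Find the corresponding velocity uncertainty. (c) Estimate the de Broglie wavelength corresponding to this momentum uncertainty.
(a) Δp_min = 1.034 × 10^-25 kg·m/s
(b) Δv_min = 61.813 m/s
(c) λ_dB = 6.409 nm

Step-by-step:

(a) From the uncertainty principle:
Δp_min = ℏ/(2Δx) = (1.055e-34 J·s)/(2 × 5.100e-10 m) = 1.034e-25 kg·m/s

(b) The velocity uncertainty:
Δv = Δp/m = (1.034e-25 kg·m/s)/(1.673e-27 kg) = 6.181e+01 m/s = 61.813 m/s

(c) The de Broglie wavelength for this momentum:
λ = h/p = (6.626e-34 J·s)/(1.034e-25 kg·m/s) = 6.409e-09 m = 6.409 nm

Note: The de Broglie wavelength is comparable to the localization size, as expected from wave-particle duality.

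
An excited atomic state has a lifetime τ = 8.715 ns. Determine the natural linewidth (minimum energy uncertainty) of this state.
37.763 neV

Using the energy-time uncertainty principle:
ΔEΔt ≥ ℏ/2

The lifetime τ represents the time uncertainty Δt.
The natural linewidth (minimum energy uncertainty) is:

ΔE = ℏ/(2τ)
ΔE = (1.055e-34 J·s) / (2 × 8.715e-09 s)
ΔE = 6.050e-27 J = 37.763 neV

This natural linewidth limits the precision of spectroscopic measurements.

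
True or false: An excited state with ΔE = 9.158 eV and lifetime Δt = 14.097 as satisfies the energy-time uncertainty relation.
No, it violates the uncertainty relation.

Calculate the product ΔEΔt:
ΔE = 9.158 eV = 1.467e-18 J
ΔEΔt = (1.467e-18 J) × (1.410e-17 s)
ΔEΔt = 2.068e-35 J·s

Compare to the minimum allowed value ℏ/2:
ℏ/2 = 5.273e-35 J·s

Since ΔEΔt = 2.068e-35 J·s < 5.273e-35 J·s = ℏ/2,
this violates the uncertainty relation.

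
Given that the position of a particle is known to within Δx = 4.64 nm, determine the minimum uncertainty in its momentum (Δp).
1.136 × 10^-26 kg·m/s

Using the Heisenberg uncertainty principle:
ΔxΔp ≥ ℏ/2

The minimum uncertainty in momentum is:
Δp_min = ℏ/(2Δx)
Δp_min = (1.055e-34 J·s) / (2 × 4.640e-09 m)
Δp_min = 1.136e-26 kg·m/s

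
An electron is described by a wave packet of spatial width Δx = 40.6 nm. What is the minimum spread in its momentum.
1.299 × 10^-27 kg·m/s

For a wave packet, the spatial width Δx and momentum spread Δp are related by the uncertainty principle:
ΔxΔp ≥ ℏ/2

The minimum momentum spread is:
Δp_min = ℏ/(2Δx)
Δp_min = (1.055e-34 J·s) / (2 × 4.060e-08 m)
Δp_min = 1.299e-27 kg·m/s

A wave packet cannot have both a well-defined position and well-defined momentum.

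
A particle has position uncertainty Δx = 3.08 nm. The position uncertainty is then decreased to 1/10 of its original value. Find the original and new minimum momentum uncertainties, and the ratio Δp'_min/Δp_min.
Original Δp_min = 1.712 × 10^-26 kg·m/s; new Δp'_min = 1.712 × 10^-25 kg·m/s; ratio Δp'_min/Δp_min = 10.

From the uncertainty principle ΔxΔp ≥ ℏ/2, the minimum momentum uncertainty is Δp_min = ℏ/(2Δx).

Original (Δx = 3.08 nm = 3.080e-09 m):
Δp_min = (1.055e-34 J·s)/(2 × 3.080e-09 m) = 1.712e-26 kg·m/s

When Δx → (1/10)Δx:
Δp'_min = ℏ/(2 × (1/10)Δx) = 10 × ℏ/(2Δx) = 10 × Δp_min
Δp'_min = 10 × 1.712e-26 kg·m/s = 1.712e-25 kg·m/s

Since Δp_min ∝ 1/Δx, when Δx is decreased to 1/10 of its original value, Δp_min increases to 10 times its original value.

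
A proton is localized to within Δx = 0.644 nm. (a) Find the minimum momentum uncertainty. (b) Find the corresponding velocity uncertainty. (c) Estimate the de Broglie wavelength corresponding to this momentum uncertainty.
(a) Δp_min = 8.188 × 10^-26 kg·m/s
(b) Δv_min = 48.951 m/s
(c) λ_dB = 8.093 nm

Step-by-step:

(a) From the uncertainty principle:
Δp_min = ℏ/(2Δx) = (1.055e-34 J·s)/(2 × 6.440e-10 m) = 8.188e-26 kg·m/s

(b) The velocity uncertainty:
Δv = Δp/m = (8.188e-26 kg·m/s)/(1.673e-27 kg) = 4.895e+01 m/s = 48.951 m/s

(c) The de Broglie wavelength for this momentum:
λ = h/p = (6.626e-34 J·s)/(8.188e-26 kg·m/s) = 8.093e-09 m = 8.093 nm

Note: The de Broglie wavelength is comparable to the localization size, as expected from wave-particle duality.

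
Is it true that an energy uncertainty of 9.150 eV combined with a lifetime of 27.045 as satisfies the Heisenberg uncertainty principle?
No, it violates the uncertainty relation.

Calculate the product ΔEΔt:
ΔE = 9.150 eV = 1.466e-18 J
ΔEΔt = (1.466e-18 J) × (2.705e-17 s)
ΔEΔt = 3.965e-35 J·s

Compare to the minimum allowed value ℏ/2:
ℏ/2 = 5.273e-35 J·s

Since ΔEΔt = 3.965e-35 J·s < 5.273e-35 J·s = ℏ/2,
this violates the uncertainty relation.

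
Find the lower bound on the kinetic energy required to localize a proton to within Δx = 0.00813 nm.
78.483 meV

Localizing a particle requires giving it sufficient momentum uncertainty:

1. From uncertainty principle: Δp ≥ ℏ/(2Δx)
   Δp_min = (1.055e-34 J·s) / (2 × 8.130e-12 m)
   Δp_min = 6.486e-24 kg·m/s

2. This momentum uncertainty corresponds to kinetic energy:
   KE ≈ (Δp)²/(2m) = (6.486e-24)²/(2 × 1.673e-27 kg)
   KE = 1.257e-20 J = 78.483 meV

Tighter localization requires more energy.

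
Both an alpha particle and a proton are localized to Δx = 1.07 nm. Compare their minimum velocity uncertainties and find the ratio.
The proton has the larger minimum velocity uncertainty, by a ratio of 4.0.

For both particles, Δp_min = ℏ/(2Δx) = 4.928e-26 kg·m/s (same for both).

The velocity uncertainty is Δv = Δp/m:
- alpha particle: Δv = 4.928e-26 / 6.645e-27 = 7.416e+00 m/s = 7.416 m/s
- proton: Δv = 4.928e-26 / 1.673e-27 = 2.946e+01 m/s = 29.462 m/s

Ratio: 2.946e+01 / 7.416e+00 = 4.0

The lighter particle has larger velocity uncertainty because Δv ∝ 1/m.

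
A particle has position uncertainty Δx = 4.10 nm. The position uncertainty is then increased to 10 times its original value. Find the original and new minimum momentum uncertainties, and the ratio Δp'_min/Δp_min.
Original Δp_min = 1.286 × 10^-26 kg·m/s; new Δp'_min = 1.286 × 10^-27 kg·m/s; ratio Δp'_min/Δp_min = 1/10.

From the uncertainty principle ΔxΔp ≥ ℏ/2, the minimum momentum uncertainty is Δp_min = ℏ/(2Δx).

Original (Δx = 4.10 nm = 4.100e-09 m):
Δp_min = (1.055e-34 J·s)/(2 × 4.100e-09 m) = 1.286e-26 kg·m/s

When Δx → 10Δx:
Δp'_min = ℏ/(2 × 10Δx) = (1/10) × ℏ/(2Δx) = (1/10) × Δp_min
Δp'_min = 1/10 × 1.286e-26 kg·m/s = 1.286e-27 kg·m/s

Since Δp_min ∝ 1/Δx, when Δx is increased to 10 times its original value, Δp_min decreases to 1/10 of its original value.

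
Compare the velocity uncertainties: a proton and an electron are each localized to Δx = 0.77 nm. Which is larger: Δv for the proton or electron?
The electron has the larger minimum velocity uncertainty, by a ratio of 1836.2.

For both particles, Δp_min = ℏ/(2Δx) = 6.848e-26 kg·m/s (same for both).

The velocity uncertainty is Δv = Δp/m:
- proton: Δv = 6.848e-26 / 1.673e-27 = 4.094e+01 m/s = 40.941 m/s
- electron: Δv = 6.848e-26 / 9.109e-31 = 7.517e+04 m/s = 75.174 km/s

Ratio: 7.517e+04 / 4.094e+01 = 1836.2

The lighter particle has larger velocity uncertainty because Δv ∝ 1/m.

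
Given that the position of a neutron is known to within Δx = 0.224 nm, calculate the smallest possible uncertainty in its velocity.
140.541 m/s

Using the Heisenberg uncertainty principle and Δp = mΔv:
ΔxΔp ≥ ℏ/2
Δx(mΔv) ≥ ℏ/2

The minimum uncertainty in velocity is:
Δv_min = ℏ/(2mΔx)
Δv_min = (1.055e-34 J·s) / (2 × 1.675e-27 kg × 2.240e-10 m)
Δv_min = 1.405e+02 m/s = 140.541 m/s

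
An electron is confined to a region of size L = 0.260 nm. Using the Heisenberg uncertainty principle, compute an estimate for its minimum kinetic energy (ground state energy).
140.902 meV

Using the uncertainty principle to estimate ground state energy:

1. The position uncertainty is approximately the confinement size:
   Δx ≈ L = 2.600e-10 m

2. From ΔxΔp ≥ ℏ/2, the minimum momentum uncertainty is:
   Δp ≈ ℏ/(2L) = 2.028e-25 kg·m/s

3. The kinetic energy is approximately:
   KE ≈ (Δp)²/(2m) = (2.028e-25)²/(2 × 9.109e-31 kg)
   KE ≈ 2.257e-20 J = 140.902 meV

This is an order-of-magnitude estimate of the ground state energy.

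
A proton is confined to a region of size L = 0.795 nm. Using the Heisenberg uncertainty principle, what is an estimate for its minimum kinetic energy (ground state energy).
8.208 μeV

Using the uncertainty principle to estimate ground state energy:

1. The position uncertainty is approximately the confinement size:
   Δx ≈ L = 7.950e-10 m

2. From ΔxΔp ≥ ℏ/2, the minimum momentum uncertainty is:
   Δp ≈ ℏ/(2L) = 6.633e-26 kg·m/s

3. The kinetic energy is approximately:
   KE ≈ (Δp)²/(2m) = (6.633e-26)²/(2 × 1.673e-27 kg)
   KE ≈ 1.315e-24 J = 8.208 μeV

This is an order-of-magnitude estimate of the ground state energy.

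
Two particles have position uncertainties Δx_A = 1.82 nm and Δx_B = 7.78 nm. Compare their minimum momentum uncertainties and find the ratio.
Particle A has the larger minimum momentum uncertainty, by a factor of 4.27.

For each particle, the minimum momentum uncertainty is Δp_min = ℏ/(2Δx):

Particle A: Δp_A = ℏ/(2×1.820e-09 m) = 2.897e-26 kg·m/s
Particle B: Δp_B = ℏ/(2×7.780e-09 m) = 6.777e-27 kg·m/s

Ratio: Δp_A/Δp_B = 4.27

Since Δp_min ∝ 1/Δx, the particle with smaller position uncertainty (A) has larger momentum uncertainty.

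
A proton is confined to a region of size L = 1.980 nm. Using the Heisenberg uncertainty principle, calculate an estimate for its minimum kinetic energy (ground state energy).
1.323 μeV

Using the uncertainty principle to estimate ground state energy:

1. The position uncertainty is approximately the confinement size:
   Δx ≈ L = 1.980e-09 m

2. From ΔxΔp ≥ ℏ/2, the minimum momentum uncertainty is:
   Δp ≈ ℏ/(2L) = 2.663e-26 kg·m/s

3. The kinetic energy is approximately:
   KE ≈ (Δp)²/(2m) = (2.663e-26)²/(2 × 1.673e-27 kg)
   KE ≈ 2.120e-25 J = 1.323 μeV

This is an order-of-magnitude estimate of the ground state energy.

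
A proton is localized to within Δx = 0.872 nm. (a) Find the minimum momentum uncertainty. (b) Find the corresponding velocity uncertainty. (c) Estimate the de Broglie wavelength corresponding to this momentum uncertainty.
(a) Δp_min = 6.047 × 10^-26 kg·m/s
(b) Δv_min = 36.152 m/s
(c) λ_dB = 10.958 nm

Step-by-step:

(a) From the uncertainty principle:
Δp_min = ℏ/(2Δx) = (1.055e-34 J·s)/(2 × 8.720e-10 m) = 6.047e-26 kg·m/s

(b) The velocity uncertainty:
Δv = Δp/m = (6.047e-26 kg·m/s)/(1.673e-27 kg) = 3.615e+01 m/s = 36.152 m/s

(c) The de Broglie wavelength for this momentum:
λ = h/p = (6.626e-34 J·s)/(6.047e-26 kg·m/s) = 1.096e-08 m = 10.958 nm

Note: The de Broglie wavelength is comparable to the localization size, as expected from wave-particle duality.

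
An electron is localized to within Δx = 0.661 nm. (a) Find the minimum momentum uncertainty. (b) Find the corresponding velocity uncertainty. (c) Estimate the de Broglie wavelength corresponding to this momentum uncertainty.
(a) Δp_min = 7.977 × 10^-26 kg·m/s
(b) Δv_min = 87.570 km/s
(c) λ_dB = 8.306 nm

Step-by-step:

(a) From the uncertainty principle:
Δp_min = ℏ/(2Δx) = (1.055e-34 J·s)/(2 × 6.610e-10 m) = 7.977e-26 kg·m/s

(b) The velocity uncertainty:
Δv = Δp/m = (7.977e-26 kg·m/s)/(9.109e-31 kg) = 8.757e+04 m/s = 87.570 km/s

(c) The de Broglie wavelength for this momentum:
λ = h/p = (6.626e-34 J·s)/(7.977e-26 kg·m/s) = 8.306e-09 m = 8.306 nm

Note: The de Broglie wavelength is comparable to the localization size, as expected from wave-particle duality.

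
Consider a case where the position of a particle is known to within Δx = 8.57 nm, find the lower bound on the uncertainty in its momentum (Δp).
6.153 × 10^-27 kg·m/s

Using the Heisenberg uncertainty principle:
ΔxΔp ≥ ℏ/2

The minimum uncertainty in momentum is:
Δp_min = ℏ/(2Δx)
Δp_min = (1.055e-34 J·s) / (2 × 8.570e-09 m)
Δp_min = 6.153e-27 kg·m/s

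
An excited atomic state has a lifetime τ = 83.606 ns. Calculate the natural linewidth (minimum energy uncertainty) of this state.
3.936 neV

Using the energy-time uncertainty principle:
ΔEΔt ≥ ℏ/2

The lifetime τ represents the time uncertainty Δt.
The natural linewidth (minimum energy uncertainty) is:

ΔE = ℏ/(2τ)
ΔE = (1.055e-34 J·s) / (2 × 8.361e-08 s)
ΔE = 6.307e-28 J = 3.936 neV

This natural linewidth limits the precision of spectroscopic measurements.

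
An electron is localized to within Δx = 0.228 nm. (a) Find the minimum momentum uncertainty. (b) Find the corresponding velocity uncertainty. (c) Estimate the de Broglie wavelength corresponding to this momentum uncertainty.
(a) Δp_min = 2.313 × 10^-25 kg·m/s
(b) Δv_min = 253.876 km/s
(c) λ_dB = 2.865 nm

Step-by-step:

(a) From the uncertainty principle:
Δp_min = ℏ/(2Δx) = (1.055e-34 J·s)/(2 × 2.280e-10 m) = 2.313e-25 kg·m/s

(b) The velocity uncertainty:
Δv = Δp/m = (2.313e-25 kg·m/s)/(9.109e-31 kg) = 2.539e+05 m/s = 253.876 km/s

(c) The de Broglie wavelength for this momentum:
λ = h/p = (6.626e-34 J·s)/(2.313e-25 kg·m/s) = 2.865e-09 m = 2.865 nm

Note: The de Broglie wavelength is comparable to the localization size, as expected from wave-particle duality.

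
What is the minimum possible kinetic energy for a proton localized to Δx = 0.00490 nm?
216.054 meV

Localizing a particle requires giving it sufficient momentum uncertainty:

1. From uncertainty principle: Δp ≥ ℏ/(2Δx)
   Δp_min = (1.055e-34 J·s) / (2 × 4.900e-12 m)
   Δp_min = 1.076e-23 kg·m/s

2. This momentum uncertainty corresponds to kinetic energy:
   KE ≈ (Δp)²/(2m) = (1.076e-23)²/(2 × 1.673e-27 kg)
   KE = 3.462e-20 J = 216.054 meV

Tighter localization requires more energy.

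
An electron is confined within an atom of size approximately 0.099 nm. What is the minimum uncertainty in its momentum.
5.326 × 10^-25 kg·m/s

Using the Heisenberg uncertainty principle:
ΔxΔp ≥ ℏ/2

With Δx ≈ L = 9.900e-11 m (the confinement size):
Δp_min = ℏ/(2Δx)
Δp_min = (1.055e-34 J·s) / (2 × 9.900e-11 m)
Δp_min = 5.326e-25 kg·m/s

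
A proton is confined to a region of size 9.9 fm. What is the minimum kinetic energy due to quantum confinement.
52.928 keV

Using the uncertainty principle:

1. Position uncertainty: Δx ≈ 9.900e-15 m
2. Minimum momentum uncertainty: Δp = ℏ/(2Δx) = 5.326e-21 kg·m/s
3. Minimum kinetic energy:
   KE = (Δp)²/(2m) = (5.326e-21)²/(2 × 1.673e-27 kg)
   KE = 8.480e-15 J = 52.928 keV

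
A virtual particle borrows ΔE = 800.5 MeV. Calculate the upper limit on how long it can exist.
4.111 × 10^-25 s

Using the energy-time uncertainty principle:
ΔEΔt ≥ ℏ/2

For a virtual particle borrowing energy ΔE, the maximum lifetime is:
Δt_max = ℏ/(2ΔE)

Converting energy:
ΔE = 800.5 MeV = 1.283e-10 J

Δt_max = (1.055e-34 J·s) / (2 × 1.283e-10 J)
Δt_max = 4.111e-25 s = 4.111 × 10^-25 s

Virtual particles with higher borrowed energy exist for shorter times.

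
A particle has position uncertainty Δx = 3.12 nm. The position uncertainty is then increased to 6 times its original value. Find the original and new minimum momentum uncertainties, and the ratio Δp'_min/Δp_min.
Original Δp_min = 1.690 × 10^-26 kg·m/s; new Δp'_min = 2.817 × 10^-27 kg·m/s; ratio Δp'_min/Δp_min = 1/6.

From the uncertainty principle ΔxΔp ≥ ℏ/2, the minimum momentum uncertainty is Δp_min = ℏ/(2Δx).

Original (Δx = 3.12 nm = 3.120e-09 m):
Δp_min = (1.055e-34 J·s)/(2 × 3.120e-09 m) = 1.690e-26 kg·m/s

When Δx → 6Δx:
Δp'_min = ℏ/(2 × 6Δx) = (1/6) × ℏ/(2Δx) = (1/6) × Δp_min
Δp'_min = 1/6 × 1.690e-26 kg·m/s = 2.817e-27 kg·m/s

Since Δp_min ∝ 1/Δx, when Δx is increased to 6 times its original value, Δp_min decreases to 1/6 of its original value.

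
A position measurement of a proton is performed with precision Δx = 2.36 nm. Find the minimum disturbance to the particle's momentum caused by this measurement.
2.234 × 10^-26 kg·m/s

The uncertainty principle implies that measuring position disturbs momentum:
ΔxΔp ≥ ℏ/2

When we measure position with precision Δx, we necessarily introduce a momentum uncertainty:
Δp ≥ ℏ/(2Δx)
Δp_min = (1.055e-34 J·s) / (2 × 2.360e-09 m)
Δp_min = 2.234e-26 kg·m/s

The more precisely we measure position, the greater the momentum disturbance.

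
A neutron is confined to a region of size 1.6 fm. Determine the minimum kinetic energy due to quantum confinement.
2.024 MeV

Using the uncertainty principle:

1. Position uncertainty: Δx ≈ 1.600e-15 m
2. Minimum momentum uncertainty: Δp = ℏ/(2Δx) = 3.296e-20 kg·m/s
3. Minimum kinetic energy:
   KE = (Δp)²/(2m) = (3.296e-20)²/(2 × 1.675e-27 kg)
   KE = 3.242e-13 J = 2.024 MeV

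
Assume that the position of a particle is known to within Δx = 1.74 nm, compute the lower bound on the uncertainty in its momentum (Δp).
3.030 × 10^-26 kg·m/s

Using the Heisenberg uncertainty principle:
ΔxΔp ≥ ℏ/2

The minimum uncertainty in momentum is:
Δp_min = ℏ/(2Δx)
Δp_min = (1.055e-34 J·s) / (2 × 1.740e-09 m)
Δp_min = 3.030e-26 kg·m/s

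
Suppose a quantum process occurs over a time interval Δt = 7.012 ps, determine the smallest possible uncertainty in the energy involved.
46.935 μeV

Using the energy-time uncertainty principle:
ΔEΔt ≥ ℏ/2

The minimum uncertainty in energy is:
ΔE_min = ℏ/(2Δt)
ΔE_min = (1.055e-34 J·s) / (2 × 7.012e-12 s)
ΔE_min = 7.520e-24 J = 46.935 μeV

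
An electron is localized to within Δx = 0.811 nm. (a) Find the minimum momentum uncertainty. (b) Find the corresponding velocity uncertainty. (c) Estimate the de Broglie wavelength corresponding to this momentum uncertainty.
(a) Δp_min = 6.502 × 10^-26 kg·m/s
(b) Δv_min = 71.373 km/s
(c) λ_dB = 10.191 nm

Step-by-step:

(a) From the uncertainty principle:
Δp_min = ℏ/(2Δx) = (1.055e-34 J·s)/(2 × 8.110e-10 m) = 6.502e-26 kg·m/s

(b) The velocity uncertainty:
Δv = Δp/m = (6.502e-26 kg·m/s)/(9.109e-31 kg) = 7.137e+04 m/s = 71.373 km/s

(c) The de Broglie wavelength for this momentum:
λ = h/p = (6.626e-34 J·s)/(6.502e-26 kg·m/s) = 1.019e-08 m = 10.191 nm

Note: The de Broglie wavelength is comparable to the localization size, as expected from wave-particle duality.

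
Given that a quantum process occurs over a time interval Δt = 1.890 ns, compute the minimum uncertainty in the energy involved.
174.130 neV

Using the energy-time uncertainty principle:
ΔEΔt ≥ ℏ/2

The minimum uncertainty in energy is:
ΔE_min = ℏ/(2Δt)
ΔE_min = (1.055e-34 J·s) / (2 × 1.890e-09 s)
ΔE_min = 2.790e-26 J = 174.130 neV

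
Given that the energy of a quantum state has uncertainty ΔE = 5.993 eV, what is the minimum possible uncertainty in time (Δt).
54.915 as

Using the energy-time uncertainty principle:
ΔEΔt ≥ ℏ/2

The minimum uncertainty in time is:
Δt_min = ℏ/(2ΔE)
Δt_min = (1.055e-34 J·s) / (2 × 9.602e-19 J)
Δt_min = 5.492e-17 s = 54.915 as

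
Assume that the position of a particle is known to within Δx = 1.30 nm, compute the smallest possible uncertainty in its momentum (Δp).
4.056 × 10^-26 kg·m/s

Using the Heisenberg uncertainty principle:
ΔxΔp ≥ ℏ/2

The minimum uncertainty in momentum is:
Δp_min = ℏ/(2Δx)
Δp_min = (1.055e-34 J·s) / (2 × 1.300e-09 m)
Δp_min = 4.056e-26 kg·m/s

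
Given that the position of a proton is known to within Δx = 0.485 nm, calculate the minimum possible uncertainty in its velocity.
64.999 m/s

Using the Heisenberg uncertainty principle and Δp = mΔv:
ΔxΔp ≥ ℏ/2
Δx(mΔv) ≥ ℏ/2

The minimum uncertainty in velocity is:
Δv_min = ℏ/(2mΔx)
Δv_min = (1.055e-34 J·s) / (2 × 1.673e-27 kg × 4.850e-10 m)
Δv_min = 6.500e+01 m/s = 64.999 m/s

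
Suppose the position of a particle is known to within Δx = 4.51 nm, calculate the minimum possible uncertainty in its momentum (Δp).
1.169 × 10^-26 kg·m/s

Using the Heisenberg uncertainty principle:
ΔxΔp ≥ ℏ/2

The minimum uncertainty in momentum is:
Δp_min = ℏ/(2Δx)
Δp_min = (1.055e-34 J·s) / (2 × 4.510e-09 m)
Δp_min = 1.169e-26 kg·m/s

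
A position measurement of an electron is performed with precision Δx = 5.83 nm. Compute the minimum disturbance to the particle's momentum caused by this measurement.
9.044 × 10^-27 kg·m/s

The uncertainty principle implies that measuring position disturbs momentum:
ΔxΔp ≥ ℏ/2

When we measure position with precision Δx, we necessarily introduce a momentum uncertainty:
Δp ≥ ℏ/(2Δx)
Δp_min = (1.055e-34 J·s) / (2 × 5.830e-09 m)
Δp_min = 9.044e-27 kg·m/s

The more precisely we measure position, the greater the momentum disturbance.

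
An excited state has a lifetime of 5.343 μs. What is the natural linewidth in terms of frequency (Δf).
14.894 kHz

Using the energy-time uncertainty principle and E = hf:
ΔEΔt ≥ ℏ/2
hΔf·Δt ≥ ℏ/2

The minimum frequency uncertainty is:
Δf = ℏ/(2hτ) = 1/(4πτ)
Δf = 1/(4π × 5.343e-06 s)
Δf = 1.489e+04 Hz = 14.894 kHz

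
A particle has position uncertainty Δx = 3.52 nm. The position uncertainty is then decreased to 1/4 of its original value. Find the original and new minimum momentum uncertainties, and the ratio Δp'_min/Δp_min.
Original Δp_min = 1.498 × 10^-26 kg·m/s; new Δp'_min = 5.992 × 10^-26 kg·m/s; ratio Δp'_min/Δp_min = 4.

From the uncertainty principle ΔxΔp ≥ ℏ/2, the minimum momentum uncertainty is Δp_min = ℏ/(2Δx).

Original (Δx = 3.52 nm = 3.520e-09 m):
Δp_min = (1.055e-34 J·s)/(2 × 3.520e-09 m) = 1.498e-26 kg·m/s

When Δx → (1/4)Δx:
Δp'_min = ℏ/(2 × (1/4)Δx) = 4 × ℏ/(2Δx) = 4 × Δp_min
Δp'_min = 4 × 1.498e-26 kg·m/s = 5.992e-26 kg·m/s

Since Δp_min ∝ 1/Δx, when Δx is decreased to 1/4 of its original value, Δp_min increases to 4 times its original value.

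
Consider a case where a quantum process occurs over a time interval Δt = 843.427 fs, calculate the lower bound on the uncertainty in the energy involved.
390.201 μeV

Using the energy-time uncertainty principle:
ΔEΔt ≥ ℏ/2

The minimum uncertainty in energy is:
ΔE_min = ℏ/(2Δt)
ΔE_min = (1.055e-34 J·s) / (2 × 8.434e-13 s)
ΔE_min = 6.252e-23 J = 390.201 μeV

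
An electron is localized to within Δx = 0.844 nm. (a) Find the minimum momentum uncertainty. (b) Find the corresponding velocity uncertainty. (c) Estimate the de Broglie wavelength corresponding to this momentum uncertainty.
(a) Δp_min = 6.247 × 10^-26 kg·m/s
(b) Δv_min = 68.583 km/s
(c) λ_dB = 10.606 nm

Step-by-step:

(a) From the uncertainty principle:
Δp_min = ℏ/(2Δx) = (1.055e-34 J·s)/(2 × 8.440e-10 m) = 6.247e-26 kg·m/s

(b) The velocity uncertainty:
Δv = Δp/m = (6.247e-26 kg·m/s)/(9.109e-31 kg) = 6.858e+04 m/s = 68.583 km/s

(c) The de Broglie wavelength for this momentum:
λ = h/p = (6.626e-34 J·s)/(6.247e-26 kg·m/s) = 1.061e-08 m = 10.606 nm

Note: The de Broglie wavelength is comparable to the localization size, as expected from wave-particle duality.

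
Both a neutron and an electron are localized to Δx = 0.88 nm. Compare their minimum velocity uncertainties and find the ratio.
The electron has the larger minimum velocity uncertainty, by a ratio of 1838.7.

For both particles, Δp_min = ℏ/(2Δx) = 5.992e-26 kg·m/s (same for both).

The velocity uncertainty is Δv = Δp/m:
- neutron: Δv = 5.992e-26 / 1.675e-27 = 3.577e+01 m/s = 35.774 m/s
- electron: Δv = 5.992e-26 / 9.109e-31 = 6.578e+04 m/s = 65.777 km/s

Ratio: 6.578e+04 / 3.577e+01 = 1838.7

The lighter particle has larger velocity uncertainty because Δv ∝ 1/m.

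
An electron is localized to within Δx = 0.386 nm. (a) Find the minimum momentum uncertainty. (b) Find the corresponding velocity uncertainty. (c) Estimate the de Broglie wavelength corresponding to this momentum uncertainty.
(a) Δp_min = 1.366 × 10^-25 kg·m/s
(b) Δv_min = 149.958 km/s
(c) λ_dB = 4.851 nm

Step-by-step:

(a) From the uncertainty principle:
Δp_min = ℏ/(2Δx) = (1.055e-34 J·s)/(2 × 3.860e-10 m) = 1.366e-25 kg·m/s

(b) The velocity uncertainty:
Δv = Δp/m = (1.366e-25 kg·m/s)/(9.109e-31 kg) = 1.500e+05 m/s = 149.958 km/s

(c) The de Broglie wavelength for this momentum:
λ = h/p = (6.626e-34 J·s)/(1.366e-25 kg·m/s) = 4.851e-09 m = 4.851 nm

Note: The de Broglie wavelength is comparable to the localization size, as expected from wave-particle duality.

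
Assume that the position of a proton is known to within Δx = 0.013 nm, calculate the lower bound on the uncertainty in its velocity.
2.425 km/s

Using the Heisenberg uncertainty principle and Δp = mΔv:
ΔxΔp ≥ ℏ/2
Δx(mΔv) ≥ ℏ/2

The minimum uncertainty in velocity is:
Δv_min = ℏ/(2mΔx)
Δv_min = (1.055e-34 J·s) / (2 × 1.673e-27 kg × 1.300e-11 m)
Δv_min = 2.425e+03 m/s = 2.425 km/s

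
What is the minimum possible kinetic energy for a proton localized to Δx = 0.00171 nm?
1.774 eV

Localizing a particle requires giving it sufficient momentum uncertainty:

1. From uncertainty principle: Δp ≥ ℏ/(2Δx)
   Δp_min = (1.055e-34 J·s) / (2 × 1.710e-12 m)
   Δp_min = 3.084e-23 kg·m/s

2. This momentum uncertainty corresponds to kinetic energy:
   KE ≈ (Δp)²/(2m) = (3.084e-23)²/(2 × 1.673e-27 kg)
   KE = 2.842e-19 J = 1.774 eV

Tighter localization requires more energy.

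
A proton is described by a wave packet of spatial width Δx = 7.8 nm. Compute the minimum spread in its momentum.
6.760 × 10^-27 kg·m/s

For a wave packet, the spatial width Δx and momentum spread Δp are related by the uncertainty principle:
ΔxΔp ≥ ℏ/2

The minimum momentum spread is:
Δp_min = ℏ/(2Δx)
Δp_min = (1.055e-34 J·s) / (2 × 7.800e-09 m)
Δp_min = 6.760e-27 kg·m/s

A wave packet cannot have both a well-defined position and well-defined momentum.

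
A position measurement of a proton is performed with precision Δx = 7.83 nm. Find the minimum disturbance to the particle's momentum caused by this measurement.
6.734 × 10^-27 kg·m/s

The uncertainty principle implies that measuring position disturbs momentum:
ΔxΔp ≥ ℏ/2

When we measure position with precision Δx, we necessarily introduce a momentum uncertainty:
Δp ≥ ℏ/(2Δx)
Δp_min = (1.055e-34 J·s) / (2 × 7.830e-09 m)
Δp_min = 6.734e-27 kg·m/s

The more precisely we measure position, the greater the momentum disturbance.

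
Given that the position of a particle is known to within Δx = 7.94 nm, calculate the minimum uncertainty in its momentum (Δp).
6.641 × 10^-27 kg·m/s

Using the Heisenberg uncertainty principle:
ΔxΔp ≥ ℏ/2

The minimum uncertainty in momentum is:
Δp_min = ℏ/(2Δx)
Δp_min = (1.055e-34 J·s) / (2 × 7.940e-09 m)
Δp_min = 6.641e-27 kg·m/s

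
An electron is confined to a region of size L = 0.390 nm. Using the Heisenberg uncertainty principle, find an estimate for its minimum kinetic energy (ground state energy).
62.623 meV

Using the uncertainty principle to estimate ground state energy:

1. The position uncertainty is approximately the confinement size:
   Δx ≈ L = 3.900e-10 m

2. From ΔxΔp ≥ ℏ/2, the minimum momentum uncertainty is:
   Δp ≈ ℏ/(2L) = 1.352e-25 kg·m/s

3. The kinetic energy is approximately:
   KE ≈ (Δp)²/(2m) = (1.352e-25)²/(2 × 9.109e-31 kg)
   KE ≈ 1.003e-20 J = 62.623 meV

This is an order-of-magnitude estimate of the ground state energy.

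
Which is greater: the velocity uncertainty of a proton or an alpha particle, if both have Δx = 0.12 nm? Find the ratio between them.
The proton has the larger minimum velocity uncertainty, by a ratio of 4.0.

For both particles, Δp_min = ℏ/(2Δx) = 4.394e-25 kg·m/s (same for both).

The velocity uncertainty is Δv = Δp/m:
- proton: Δv = 4.394e-25 / 1.673e-27 = 2.627e+02 m/s = 262.704 m/s
- alpha particle: Δv = 4.394e-25 / 6.645e-27 = 6.613e+01 m/s = 66.129 m/s

Ratio: 2.627e+02 / 6.613e+01 = 4.0

The lighter particle has larger velocity uncertainty because Δv ∝ 1/m.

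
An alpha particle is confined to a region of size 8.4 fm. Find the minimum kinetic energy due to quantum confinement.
18.506 keV

Using the uncertainty principle:

1. Position uncertainty: Δx ≈ 8.400e-15 m
2. Minimum momentum uncertainty: Δp = ℏ/(2Δx) = 6.277e-21 kg·m/s
3. Minimum kinetic energy:
   KE = (Δp)²/(2m) = (6.277e-21)²/(2 × 6.645e-27 kg)
   KE = 2.965e-15 J = 18.506 keV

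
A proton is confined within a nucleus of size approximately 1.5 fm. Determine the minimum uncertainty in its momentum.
3.515 × 10^-20 kg·m/s

Using the Heisenberg uncertainty principle:
ΔxΔp ≥ ℏ/2

With Δx ≈ L = 1.500e-15 m (the confinement size):
Δp_min = ℏ/(2Δx)
Δp_min = (1.055e-34 J·s) / (2 × 1.500e-15 m)
Δp_min = 3.515e-20 kg·m/s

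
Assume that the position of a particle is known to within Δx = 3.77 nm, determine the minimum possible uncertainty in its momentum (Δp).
1.399 × 10^-26 kg·m/s

Using the Heisenberg uncertainty principle:
ΔxΔp ≥ ℏ/2

The minimum uncertainty in momentum is:
Δp_min = ℏ/(2Δx)
Δp_min = (1.055e-34 J·s) / (2 × 3.770e-09 m)
Δp_min = 1.399e-26 kg·m/s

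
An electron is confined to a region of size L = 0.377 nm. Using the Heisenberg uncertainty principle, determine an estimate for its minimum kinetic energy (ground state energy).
67.016 meV

Using the uncertainty principle to estimate ground state energy:

1. The position uncertainty is approximately the confinement size:
   Δx ≈ L = 3.770e-10 m

2. From ΔxΔp ≥ ℏ/2, the minimum momentum uncertainty is:
   Δp ≈ ℏ/(2L) = 1.399e-25 kg·m/s

3. The kinetic energy is approximately:
   KE ≈ (Δp)²/(2m) = (1.399e-25)²/(2 × 9.109e-31 kg)
   KE ≈ 1.074e-20 J = 67.016 meV

This is an order-of-magnitude estimate of the ground state energy.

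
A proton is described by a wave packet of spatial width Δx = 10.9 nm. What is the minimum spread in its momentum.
4.837 × 10^-27 kg·m/s

For a wave packet, the spatial width Δx and momentum spread Δp are related by the uncertainty principle:
ΔxΔp ≥ ℏ/2

The minimum momentum spread is:
Δp_min = ℏ/(2Δx)
Δp_min = (1.055e-34 J·s) / (2 × 1.090e-08 m)
Δp_min = 4.837e-27 kg·m/s

A wave packet cannot have both a well-defined position and well-defined momentum.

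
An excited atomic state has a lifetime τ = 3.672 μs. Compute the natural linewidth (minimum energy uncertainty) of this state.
89.626 peV

Using the energy-time uncertainty principle:
ΔEΔt ≥ ℏ/2

The lifetime τ represents the time uncertainty Δt.
The natural linewidth (minimum energy uncertainty) is:

ΔE = ℏ/(2τ)
ΔE = (1.055e-34 J·s) / (2 × 3.672e-06 s)
ΔE = 1.436e-29 J = 89.626 peV

This natural linewidth limits the precision of spectroscopic measurements.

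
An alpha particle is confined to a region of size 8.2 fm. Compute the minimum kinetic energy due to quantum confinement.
19.420 keV

Using the uncertainty principle:

1. Position uncertainty: Δx ≈ 8.200e-15 m
2. Minimum momentum uncertainty: Δp = ℏ/(2Δx) = 6.430e-21 kg·m/s
3. Minimum kinetic energy:
   KE = (Δp)²/(2m) = (6.430e-21)²/(2 × 6.645e-27 kg)
   KE = 3.111e-15 J = 19.420 keV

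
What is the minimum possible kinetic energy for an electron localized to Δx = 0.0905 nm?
1.163 eV

Localizing a particle requires giving it sufficient momentum uncertainty:

1. From uncertainty principle: Δp ≥ ℏ/(2Δx)
   Δp_min = (1.055e-34 J·s) / (2 × 9.050e-11 m)
   Δp_min = 5.826e-25 kg·m/s

2. This momentum uncertainty corresponds to kinetic energy:
   KE ≈ (Δp)²/(2m) = (5.826e-25)²/(2 × 9.109e-31 kg)
   KE = 1.863e-19 J = 1.163 eV

Tighter localization requires more energy.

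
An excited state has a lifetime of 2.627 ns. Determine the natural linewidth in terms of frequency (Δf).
30.292 MHz

Using the energy-time uncertainty principle and E = hf:
ΔEΔt ≥ ℏ/2
hΔf·Δt ≥ ℏ/2

The minimum frequency uncertainty is:
Δf = ℏ/(2hτ) = 1/(4πτ)
Δf = 1/(4π × 2.627e-09 s)
Δf = 3.029e+07 Hz = 30.292 MHz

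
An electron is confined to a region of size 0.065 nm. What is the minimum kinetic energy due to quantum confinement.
2.254 eV

Using the uncertainty principle:

1. Position uncertainty: Δx ≈ 6.500e-11 m
2. Minimum momentum uncertainty: Δp = ℏ/(2Δx) = 8.112e-25 kg·m/s
3. Minimum kinetic energy:
   KE = (Δp)²/(2m) = (8.112e-25)²/(2 × 9.109e-31 kg)
   KE = 3.612e-19 J = 2.254 eV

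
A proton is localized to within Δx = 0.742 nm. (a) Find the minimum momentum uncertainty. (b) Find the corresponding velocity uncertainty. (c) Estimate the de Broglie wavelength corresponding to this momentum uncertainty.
(a) Δp_min = 7.106 × 10^-26 kg·m/s
(b) Δv_min = 42.486 m/s
(c) λ_dB = 9.324 nm

Step-by-step:

(a) From the uncertainty principle:
Δp_min = ℏ/(2Δx) = (1.055e-34 J·s)/(2 × 7.420e-10 m) = 7.106e-26 kg·m/s

(b) The velocity uncertainty:
Δv = Δp/m = (7.106e-26 kg·m/s)/(1.673e-27 kg) = 4.249e+01 m/s = 42.486 m/s

(c) The de Broglie wavelength for this momentum:
λ = h/p = (6.626e-34 J·s)/(7.106e-26 kg·m/s) = 9.324e-09 m = 9.324 nm

Note: The de Broglie wavelength is comparable to the localization size, as expected from wave-particle duality.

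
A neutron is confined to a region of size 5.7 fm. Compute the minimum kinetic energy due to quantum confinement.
159.443 keV

Using the uncertainty principle:

1. Position uncertainty: Δx ≈ 5.700e-15 m
2. Minimum momentum uncertainty: Δp = ℏ/(2Δx) = 9.251e-21 kg·m/s
3. Minimum kinetic energy:
   KE = (Δp)²/(2m) = (9.251e-21)²/(2 × 1.675e-27 kg)
   KE = 2.555e-14 J = 159.443 keV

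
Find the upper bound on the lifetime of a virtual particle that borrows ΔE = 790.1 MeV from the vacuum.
4.165 × 10^-25 s

Using the energy-time uncertainty principle:
ΔEΔt ≥ ℏ/2

For a virtual particle borrowing energy ΔE, the maximum lifetime is:
Δt_max = ℏ/(2ΔE)

Converting energy:
ΔE = 790.1 MeV = 1.266e-10 J

Δt_max = (1.055e-34 J·s) / (2 × 1.266e-10 J)
Δt_max = 4.165e-25 s = 4.165 × 10^-25 s

Virtual particles with higher borrowed energy exist for shorter times.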